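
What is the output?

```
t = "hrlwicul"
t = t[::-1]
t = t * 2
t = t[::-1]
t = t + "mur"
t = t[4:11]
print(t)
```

iculhrl

reverse → 'luciwlrh'
repeat ×2 → 'luciwlrhluciwlrh'
reverse → 'hrlwiculhrlwicul'
+ 'mur' → 'hrlwiculhrlwiculmur'
slice [4:11] → 'iculhrl'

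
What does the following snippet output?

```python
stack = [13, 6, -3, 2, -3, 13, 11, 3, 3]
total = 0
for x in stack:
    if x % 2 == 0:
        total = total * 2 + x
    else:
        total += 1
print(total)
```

x=13: not even, total = 0+1 = 1
x=6: even, total = 1*2+6 = 8
x=-3: not even, total = 8+1 = 9
x=2: even, total = 9*2+2 = 20
x=-3: not even, total = 20+1 = 21
x=13: not even, total = 21+1 = 22
x=11: not even, total = 22+1 = 23
x=3: not even, total = 23+1 = 24
x=3: not even, total = 24+1 = 25

25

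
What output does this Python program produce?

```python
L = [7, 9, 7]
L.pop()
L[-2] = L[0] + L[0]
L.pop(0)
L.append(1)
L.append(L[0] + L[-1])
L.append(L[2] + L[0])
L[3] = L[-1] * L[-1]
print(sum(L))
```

381

pop() removes 7 → [7, 9]
L[-2] = L[0]+L[0] = 7+7 = 14 → [14, 9]
pop(0) removes 14 → [9]
append 1 → [9, 1]
append L[0]+L[-1] = 9+1 = 10 → [9, 1, 10]
append L[2]+L[0] = 10+9 = 19 → [9, 1, 10, 19]
L[3] = L[-1]*L[-1] = 19*19 = 361 → [9, 1, 10, 361]
sum = 381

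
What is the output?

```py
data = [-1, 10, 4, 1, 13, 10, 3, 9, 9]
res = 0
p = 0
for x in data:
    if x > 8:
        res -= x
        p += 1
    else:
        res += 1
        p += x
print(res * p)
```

-564

x=-1: not >8, res = 0+1 = 1; p=-1
x=10: >8, res = 1-10 = -9; p=0
x=4: not >8, res = (-9)+1 = -8; p=4
x=1: not >8, res = (-8)+1 = -7; p=5
x=13: >8, res = (-7)-13 = -20; p=6
x=10: >8, res = (-20)-10 = -30; p=7
x=3: not >8, res = (-30)+1 = -29; p=10
x=9: >8, res = (-29)-9 = -38; p=11
x=9: >8, res = (-38)-9 = -47; p=12
res*p = (-47)*12 = -564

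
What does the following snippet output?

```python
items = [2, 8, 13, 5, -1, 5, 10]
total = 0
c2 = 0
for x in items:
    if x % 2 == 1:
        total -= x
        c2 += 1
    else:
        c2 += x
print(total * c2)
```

-528

x=2: not odd; c2=2
x=8: not odd; c2=10
x=13: odd, total = 0-13 = -13; c2=11
x=5: odd, total = (-13)-5 = -18; c2=12
x=-1: odd, total = (-18)-(-1) = -17; c2=13
x=5: odd, total = (-17)-5 = -22; c2=14
x=10: not odd; c2=24
total*c2 = (-22)*24 = -528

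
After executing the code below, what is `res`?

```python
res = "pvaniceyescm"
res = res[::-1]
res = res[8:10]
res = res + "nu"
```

'nanu'

reverse → 'mcseyecinavp'
slice [8:10] → 'na'
+ 'nu' → 'nanu'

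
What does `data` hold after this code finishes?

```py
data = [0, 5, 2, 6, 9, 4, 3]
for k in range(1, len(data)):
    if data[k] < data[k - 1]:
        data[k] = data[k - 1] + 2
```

k=1: 5>=0, unchanged → [0, 5, 2, 6, 9, 4, 3]
k=2: 2<5, data[2] = 5+2 = 7 → [0, 5, 7, 6, 9, 4, 3]
k=3: 6<7, data[3] = 7+2 = 9 → [0, 5, 7, 9, 9, 4, 3]
k=4: 9>=9, unchanged → [0, 5, 7, 9, 9, 4, 3]
k=5: 4<9, data[5] = 9+2 = 11 → [0, 5, 7, 9, 9, 11, 3]
k=6: 3<11, data[6] = 11+2 = 13 → [0, 5, 7, 9, 9, 11, 13]

[0, 5, 7, 9, 9, 11, 13]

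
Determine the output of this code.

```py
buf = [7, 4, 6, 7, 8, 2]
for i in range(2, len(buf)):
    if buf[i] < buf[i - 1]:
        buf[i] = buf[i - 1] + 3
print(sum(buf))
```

i=2: 6>=4, unchanged → [7, 4, 6, 7, 8, 2]
i=3: 7>=6, unchanged → [7, 4, 6, 7, 8, 2]
i=4: 8>=7, unchanged → [7, 4, 6, 7, 8, 2]
i=5: 2<8, buf[5] = 8+3 = 11 → [7, 4, 6, 7, 8, 11]
sum = 43

43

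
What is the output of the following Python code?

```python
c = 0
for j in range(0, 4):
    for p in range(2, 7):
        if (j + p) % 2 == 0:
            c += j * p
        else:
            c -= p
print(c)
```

16

j=0,p=2: even sum, c = 0+0 = 0
j=0,p=3: odd sum, c = 0-3 = -3
j=0,p=4: even sum, c = (-3)+0 = -3
j=0,p=5: odd sum, c = (-3)-5 = -8
j=0,p=6: even sum, c = (-8)+0 = -8
j=1,p=2: odd sum, c = (-8)-2 = -10
j=1,p=3: even sum, c = (-10)+3 = -7
j=1,p=4: odd sum, c = (-7)-4 = -11
j=1,p=5: even sum, c = (-11)+5 = -6
j=1,p=6: odd sum, c = (-6)-6 = -12
j=2,p=2: even sum, c = (-12)+4 = -8
j=2,p=3: odd sum, c = (-8)-3 = -11
j=2,p=4: even sum, c = (-11)+8 = -3
j=2,p=5: odd sum, c = (-3)-5 = -8
j=2,p=6: even sum, c = (-8)+12 = 4
j=3,p=2: odd sum, c = 4-2 = 2
j=3,p=3: even sum, c = 2+9 = 11
j=3,p=4: odd sum, c = 11-4 = 7
j=3,p=5: even sum, c = 7+15 = 22
j=3,p=6: odd sum, c = 22-6 = 16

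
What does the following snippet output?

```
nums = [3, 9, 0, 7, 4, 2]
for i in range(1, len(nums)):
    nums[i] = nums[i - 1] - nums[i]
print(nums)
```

[3, -6, -6, -13, -17, -19]

i=1: nums[1] = 3-9 = -6 → [3, -6, 0, 7, 4, 2]
i=2: nums[2] = (-6)-0 = -6 → [3, -6, -6, 7, 4, 2]
i=3: nums[3] = (-6)-7 = -13 → [3, -6, -6, -13, 4, 2]
i=4: nums[4] = (-13)-4 = -17 → [3, -6, -6, -13, -17, 2]
i=5: nums[5] = (-17)-2 = -19 → [3, -6, -6, -13, -17, -19]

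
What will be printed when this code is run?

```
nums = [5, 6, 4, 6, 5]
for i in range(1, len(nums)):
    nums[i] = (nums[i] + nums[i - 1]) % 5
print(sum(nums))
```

i=1: nums[1] = (6+5)%5 = 1 → [5, 1, 4, 6, 5]
i=2: nums[2] = (4+1)%5 = 0 → [5, 1, 0, 6, 5]
i=3: nums[3] = (6+0)%5 = 1 → [5, 1, 0, 1, 5]
i=4: nums[4] = (5+1)%5 = 1 → [5, 1, 0, 1, 1]
sum = 8

8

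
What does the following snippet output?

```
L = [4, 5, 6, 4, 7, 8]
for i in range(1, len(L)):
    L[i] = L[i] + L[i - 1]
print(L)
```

i=1: L[1] = 5+4 = 9 → [4, 9, 6, 4, 7, 8]
i=2: L[2] = 6+9 = 15 → [4, 9, 15, 4, 7, 8]
i=3: L[3] = 4+15 = 19 → [4, 9, 15, 19, 7, 8]
i=4: L[4] = 7+19 = 26 → [4, 9, 15, 19, 26, 8]
i=5: L[5] = 8+26 = 34 → [4, 9, 15, 19, 26, 34]

[4, 9, 15, 19, 26, 34]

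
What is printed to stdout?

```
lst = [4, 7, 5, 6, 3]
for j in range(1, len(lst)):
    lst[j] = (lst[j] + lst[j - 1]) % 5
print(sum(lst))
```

j=1: lst[1] = (7+4)%5 = 1 → [4, 1, 5, 6, 3]
j=2: lst[2] = (5+1)%5 = 1 → [4, 1, 1, 6, 3]
j=3: lst[3] = (6+1)%5 = 2 → [4, 1, 1, 2, 3]
j=4: lst[4] = (3+2)%5 = 0 → [4, 1, 1, 2, 0]
sum = 8

8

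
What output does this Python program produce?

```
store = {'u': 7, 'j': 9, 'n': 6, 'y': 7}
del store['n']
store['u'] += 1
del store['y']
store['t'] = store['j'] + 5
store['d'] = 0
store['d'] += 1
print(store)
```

{'u': 8, 'j': 9, 't': 14, 'd': 1}

del 'n' → {'u': 7, 'j': 9, 'y': 7}
store['u'] = 7+1 = 8 → {'u': 8, 'j': 9, 'y': 7}
del 'y' → {'u': 8, 'j': 9}
store['t'] = store['j']+5 = 14 → {'u': 8, 'j': 9, 't': 14}
store['d'] = 0 → {'u': 8, 'j': 9, 't': 14, 'd': 0}
store['d'] = 0+1 = 1 → {'u': 8, 'j': 9, 't': 14, 'd': 1}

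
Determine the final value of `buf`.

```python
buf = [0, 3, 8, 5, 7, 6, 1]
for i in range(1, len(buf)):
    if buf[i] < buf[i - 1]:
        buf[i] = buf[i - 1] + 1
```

i=1: 3>=0, unchanged → [0, 3, 8, 5, 7, 6, 1]
i=2: 8>=3, unchanged → [0, 3, 8, 5, 7, 6, 1]
i=3: 5<8, buf[3] = 8+1 = 9 → [0, 3, 8, 9, 7, 6, 1]
i=4: 7<9, buf[4] = 9+1 = 10 → [0, 3, 8, 9, 10, 6, 1]
i=5: 6<10, buf[5] = 10+1 = 11 → [0, 3, 8, 9, 10, 11, 1]
i=6: 1<11, buf[6] = 11+1 = 12 → [0, 3, 8, 9, 10, 11, 12]

[0, 3, 8, 9, 10, 11, 12]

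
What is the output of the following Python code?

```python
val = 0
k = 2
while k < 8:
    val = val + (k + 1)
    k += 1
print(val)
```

33

k=2: val = 0+3 = 3
k=3: val = 3+4 = 7
k=4: val = 7+5 = 12
k=5: val = 12+6 = 18
k=6: val = 18+7 = 25
k=7: val = 25+8 = 33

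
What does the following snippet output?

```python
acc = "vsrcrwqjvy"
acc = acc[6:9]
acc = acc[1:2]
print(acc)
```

j

slice [6:9] → 'qjv'
slice [1:2] → 'j'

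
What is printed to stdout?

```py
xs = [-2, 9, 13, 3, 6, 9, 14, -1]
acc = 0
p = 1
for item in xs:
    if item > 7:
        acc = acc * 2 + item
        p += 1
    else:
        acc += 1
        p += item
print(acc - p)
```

item=-2: not >7, acc = 0+1 = 1; p=-1
item=9: >7, acc = 1*2+9 = 11; p=0
item=13: >7, acc = 11*2+13 = 35; p=1
item=3: not >7, acc = 35+1 = 36; p=4
item=6: not >7, acc = 36+1 = 37; p=10
item=9: >7, acc = 37*2+9 = 83; p=11
item=14: >7, acc = 83*2+14 = 180; p=12
item=-1: not >7, acc = 180+1 = 181; p=11
acc-p = 181-11 = 170

170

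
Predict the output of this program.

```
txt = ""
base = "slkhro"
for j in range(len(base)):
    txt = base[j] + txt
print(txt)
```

j=0: prepend 's' → 's'
j=1: prepend 'l' → 'ls'
j=2: prepend 'k' → 'kls'
j=3: prepend 'h' → 'hkls'
j=4: prepend 'r' → 'rhkls'
j=5: prepend 'o' → 'orhkls'

orhkls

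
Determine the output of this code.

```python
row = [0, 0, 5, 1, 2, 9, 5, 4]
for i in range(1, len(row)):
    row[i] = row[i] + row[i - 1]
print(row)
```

i=1: row[1] = 0+0 = 0 → [0, 0, 5, 1, 2, 9, 5, 4]
i=2: row[2] = 5+0 = 5 → [0, 0, 5, 1, 2, 9, 5, 4]
i=3: row[3] = 1+5 = 6 → [0, 0, 5, 6, 2, 9, 5, 4]
i=4: row[4] = 2+6 = 8 → [0, 0, 5, 6, 8, 9, 5, 4]
i=5: row[5] = 9+8 = 17 → [0, 0, 5, 6, 8, 17, 5, 4]
i=6: row[6] = 5+17 = 22 → [0, 0, 5, 6, 8, 17, 22, 4]
i=7: row[7] = 4+22 = 26 → [0, 0, 5, 6, 8, 17, 22, 26]

[0, 0, 5, 6, 8, 17, 22, 26]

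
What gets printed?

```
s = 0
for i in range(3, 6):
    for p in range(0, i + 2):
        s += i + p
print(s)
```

i=3,p=0: s = 0+3 = 3
i=3,p=1: s = 3+4 = 7
i=3,p=2: s = 7+5 = 12
i=3,p=3: s = 12+6 = 18
i=3,p=4: s = 18+7 = 25
i=4,p=0: s = 25+4 = 29
i=4,p=1: s = 29+5 = 34
i=4,p=2: s = 34+6 = 40
i=4,p=3: s = 40+7 = 47
i=4,p=4: s = 47+8 = 55
i=4,p=5: s = 55+9 = 64
i=5,p=0: s = 64+5 = 69
i=5,p=1: s = 69+6 = 75
i=5,p=2: s = 75+7 = 82
i=5,p=3: s = 82+8 = 90
i=5,p=4: s = 90+9 = 99
i=5,p=5: s = 99+10 = 109
i=5,p=6: s = 109+11 = 120

120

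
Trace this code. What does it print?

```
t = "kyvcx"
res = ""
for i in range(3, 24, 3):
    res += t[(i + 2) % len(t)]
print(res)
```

i=3: add t[0]='k' → 'k'
i=6: add t[3]='c' → 'kc'
i=9: add t[1]='y' → 'kcy'
i=12: add t[4]='x' → 'kcyx'
i=15: add t[2]='v' → 'kcyxv'
i=18: add t[0]='k' → 'kcyxvk'
i=21: add t[3]='c' → 'kcyxvkc'

kcyxvkc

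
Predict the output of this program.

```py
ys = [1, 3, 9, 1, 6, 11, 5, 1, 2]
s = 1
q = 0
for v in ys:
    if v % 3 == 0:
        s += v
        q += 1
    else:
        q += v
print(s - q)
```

-5

v=1: not %3==0; q=1
v=3: %3==0, s = 1+3 = 4; q=2
v=9: %3==0, s = 4+9 = 13; q=3
v=1: not %3==0; q=4
v=6: %3==0, s = 13+6 = 19; q=5
v=11: not %3==0; q=16
v=5: not %3==0; q=21
v=1: not %3==0; q=22
v=2: not %3==0; q=24
s-q = 19-24 = -5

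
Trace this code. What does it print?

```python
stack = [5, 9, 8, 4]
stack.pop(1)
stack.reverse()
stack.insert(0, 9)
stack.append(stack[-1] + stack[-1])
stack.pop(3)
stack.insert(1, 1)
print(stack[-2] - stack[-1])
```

pop(1) removes 9 → [5, 8, 4]
reverse → [4, 8, 5]
insert 9 at 0 → [9, 4, 8, 5]
append stack[-1]+stack[-1] = 5+5 = 10 → [9, 4, 8, 5, 10]
pop(3) removes 5 → [9, 4, 8, 10]
insert 1 at 1 → [9, 1, 4, 8, 10]
stack[-2]-stack[-1] = 8-10 = -2

-2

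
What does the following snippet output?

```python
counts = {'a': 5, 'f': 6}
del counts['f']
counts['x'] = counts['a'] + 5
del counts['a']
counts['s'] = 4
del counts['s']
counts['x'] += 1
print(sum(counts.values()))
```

11

del 'f' → {'a': 5}
counts['x'] = counts['a']+5 = 10 → {'a': 5, 'x': 10}
del 'a' → {'x': 10}
counts['s'] = 4 → {'x': 10, 's': 4}
del 's' → {'x': 10}
counts['x'] = 10+1 = 11 → {'x': 11}
sum of values = 11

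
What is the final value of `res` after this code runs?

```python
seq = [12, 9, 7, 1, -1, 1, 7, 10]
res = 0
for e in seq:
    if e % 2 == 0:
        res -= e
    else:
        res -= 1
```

-28

e=12: even, res = 0-12 = -12
e=9: not even, res = (-12)-1 = -13
e=7: not even, res = (-13)-1 = -14
e=1: not even, res = (-14)-1 = -15
e=-1: not even, res = (-15)-1 = -16
e=1: not even, res = (-16)-1 = -17
e=7: not even, res = (-17)-1 = -18
e=10: even, res = (-18)-10 = -28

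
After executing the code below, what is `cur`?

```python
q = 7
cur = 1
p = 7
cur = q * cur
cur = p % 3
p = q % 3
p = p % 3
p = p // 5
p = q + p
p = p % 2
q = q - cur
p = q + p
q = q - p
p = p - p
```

cur = 7*1 = 7
cur = 7%3 = 1
p = 7%3 = 1
p = 1%3 = 1
p = 1//5 = 0
p = 7+0 = 7
p = 7%2 = 1
q = 7-1 = 6
p = 6+1 = 7
q = 6-7 = -1
p = 7-7 = 0

1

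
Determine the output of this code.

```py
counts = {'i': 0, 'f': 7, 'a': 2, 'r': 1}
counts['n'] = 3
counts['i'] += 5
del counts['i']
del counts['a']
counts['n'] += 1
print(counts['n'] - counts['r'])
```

counts['n'] = 3 → {'i': 0, 'f': 7, 'a': 2, 'r': 1, 'n': 3}
counts['i'] = 0+5 = 5 → {'i': 5, 'f': 7, 'a': 2, 'r': 1, 'n': 3}
del 'i' → {'f': 7, 'a': 2, 'r': 1, 'n': 3}
del 'a' → {'f': 7, 'r': 1, 'n': 3}
counts['n'] = 3+1 = 4 → {'f': 7, 'r': 1, 'n': 4}
counts['n']-counts['r'] = 4-1 = 3

3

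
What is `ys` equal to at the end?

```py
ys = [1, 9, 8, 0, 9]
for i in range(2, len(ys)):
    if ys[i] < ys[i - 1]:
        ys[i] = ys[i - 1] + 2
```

[1, 9, 11, 13, 15]

i=2: 8<9, ys[2] = 9+2 = 11 → [1, 9, 11, 0, 9]
i=3: 0<11, ys[3] = 11+2 = 13 → [1, 9, 11, 13, 9]
i=4: 9<13, ys[4] = 13+2 = 15 → [1, 9, 11, 13, 15]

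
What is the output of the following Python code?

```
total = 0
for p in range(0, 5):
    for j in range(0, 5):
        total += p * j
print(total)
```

p=0,j=0: total = 0+0 = 0
p=0,j=1: total = 0+0 = 0
p=0,j=2: total = 0+0 = 0
p=0,j=3: total = 0+0 = 0
p=0,j=4: total = 0+0 = 0
p=1,j=0: total = 0+0 = 0
p=1,j=1: total = 0+1 = 1
p=1,j=2: total = 1+2 = 3
p=1,j=3: total = 3+3 = 6
p=1,j=4: total = 6+4 = 10
p=2,j=0: total = 10+0 = 10
p=2,j=1: total = 10+2 = 12
p=2,j=2: total = 12+4 = 16
p=2,j=3: total = 16+6 = 22
p=2,j=4: total = 22+8 = 30
p=3,j=0: total = 30+0 = 30
p=3,j=1: total = 30+3 = 33
p=3,j=2: total = 33+6 = 39
p=3,j=3: total = 39+9 = 48
p=3,j=4: total = 48+12 = 60
p=4,j=0: total = 60+0 = 60
p=4,j=1: total = 60+4 = 64
p=4,j=2: total = 64+8 = 72
p=4,j=3: total = 72+12 = 84
p=4,j=4: total = 84+16 = 100

100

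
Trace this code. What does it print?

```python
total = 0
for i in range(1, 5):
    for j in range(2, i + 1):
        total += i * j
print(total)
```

55

i=2,j=2: total = 0+4 = 4
i=3,j=2: total = 4+6 = 10
i=3,j=3: total = 10+9 = 19
i=4,j=2: total = 19+8 = 27
i=4,j=3: total = 27+12 = 39
i=4,j=4: total = 39+16 = 55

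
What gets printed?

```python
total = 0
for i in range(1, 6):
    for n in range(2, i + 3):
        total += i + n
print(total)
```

145

i=1,n=2: total = 0+3 = 3
i=1,n=3: total = 3+4 = 7
i=2,n=2: total = 7+4 = 11
i=2,n=3: total = 11+5 = 16
i=2,n=4: total = 16+6 = 22
i=3,n=2: total = 22+5 = 27
i=3,n=3: total = 27+6 = 33
i=3,n=4: total = 33+7 = 40
i=3,n=5: total = 40+8 = 48
i=4,n=2: total = 48+6 = 54
i=4,n=3: total = 54+7 = 61
i=4,n=4: total = 61+8 = 69
i=4,n=5: total = 69+9 = 78
i=4,n=6: total = 78+10 = 88
i=5,n=2: total = 88+7 = 95
i=5,n=3: total = 95+8 = 103
i=5,n=4: total = 103+9 = 112
i=5,n=5: total = 112+10 = 122
i=5,n=6: total = 122+11 = 133
i=5,n=7: total = 133+12 = 145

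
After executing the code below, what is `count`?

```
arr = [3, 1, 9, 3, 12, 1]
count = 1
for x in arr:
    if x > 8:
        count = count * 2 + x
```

34

x=3: not >8
x=1: not >8
x=9: >8, count = 1*2+9 = 11
x=3: not >8
x=12: >8, count = 11*2+12 = 34
x=1: not >8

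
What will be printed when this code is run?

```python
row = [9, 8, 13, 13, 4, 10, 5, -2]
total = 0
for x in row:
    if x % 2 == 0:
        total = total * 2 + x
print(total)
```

98

x=9: not even
x=8: even, total = 0*2+8 = 8
x=13: not even
x=13: not even
x=4: even, total = 8*2+4 = 20
x=10: even, total = 20*2+10 = 50
x=5: not even
x=-2: even, total = 50*2+(-2) = 98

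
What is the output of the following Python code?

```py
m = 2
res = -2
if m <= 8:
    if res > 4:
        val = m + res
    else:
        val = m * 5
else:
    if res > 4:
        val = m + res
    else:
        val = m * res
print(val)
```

m=2, res=-2
m <= 8 is True; res > 4 is False
→ val = m * 5 = 10

10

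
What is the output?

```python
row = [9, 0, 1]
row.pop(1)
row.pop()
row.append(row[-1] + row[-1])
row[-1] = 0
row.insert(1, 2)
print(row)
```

pop(1) removes 0 → [9, 1]
pop() removes 1 → [9]
append row[-1]+row[-1] = 9+9 = 18 → [9, 18]
row[-1] = 0 → [9, 0]
insert 2 at 1 → [9, 2, 0]

[9, 2, 0]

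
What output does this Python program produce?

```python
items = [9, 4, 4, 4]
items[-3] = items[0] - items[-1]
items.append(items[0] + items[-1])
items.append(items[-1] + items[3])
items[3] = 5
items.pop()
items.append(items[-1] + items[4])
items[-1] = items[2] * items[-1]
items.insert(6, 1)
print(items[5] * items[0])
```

936

items[-3] = items[0]-items[-1] = 9-4 = 5 → [9, 5, 4, 4]
append items[0]+items[-1] = 9+4 = 13 → [9, 5, 4, 4, 13]
append items[-1]+items[3] = 13+4 = 17 → [9, 5, 4, 4, 13, 17]
items[3] = 5 → [9, 5, 4, 5, 13, 17]
pop() removes 17 → [9, 5, 4, 5, 13]
append items[-1]+items[4] = 13+13 = 26 → [9, 5, 4, 5, 13, 26]
items[-1] = items[2]*items[-1] = 4*26 = 104 → [9, 5, 4, 5, 13, 104]
insert 1 at 6 → [9, 5, 4, 5, 13, 104, 1]
items[5]*items[0] = 104*9 = 936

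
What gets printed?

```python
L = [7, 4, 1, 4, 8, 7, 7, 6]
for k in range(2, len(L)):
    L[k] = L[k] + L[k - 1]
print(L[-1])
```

37

k=2: L[2] = 1+4 = 5 → [7, 4, 5, 4, 8, 7, 7, 6]
k=3: L[3] = 4+5 = 9 → [7, 4, 5, 9, 8, 7, 7, 6]
k=4: L[4] = 8+9 = 17 → [7, 4, 5, 9, 17, 7, 7, 6]
k=5: L[5] = 7+17 = 24 → [7, 4, 5, 9, 17, 24, 7, 6]
k=6: L[6] = 7+24 = 31 → [7, 4, 5, 9, 17, 24, 31, 6]
k=7: L[7] = 6+31 = 37 → [7, 4, 5, 9, 17, 24, 31, 37]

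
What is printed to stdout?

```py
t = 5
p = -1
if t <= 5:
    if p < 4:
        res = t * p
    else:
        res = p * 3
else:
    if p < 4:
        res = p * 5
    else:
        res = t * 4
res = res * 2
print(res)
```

t=5, p=-1
t <= 5 is True; p < 4 is True
→ res = t * p = -5
res = (-5)*2 = -10

-10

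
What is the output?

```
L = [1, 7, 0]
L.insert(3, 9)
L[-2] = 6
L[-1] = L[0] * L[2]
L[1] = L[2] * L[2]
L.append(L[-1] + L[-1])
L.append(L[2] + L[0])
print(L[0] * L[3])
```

6

insert 9 at 3 → [1, 7, 0, 9]
L[-2] = 6 → [1, 7, 6, 9]
L[-1] = L[0]*L[2] = 1*6 = 6 → [1, 7, 6, 6]
L[1] = L[2]*L[2] = 6*6 = 36 → [1, 36, 6, 6]
append L[-1]+L[-1] = 6+6 = 12 → [1, 36, 6, 6, 12]
append L[2]+L[0] = 6+1 = 7 → [1, 36, 6, 6, 12, 7]
L[0]*L[3] = 1*6 = 6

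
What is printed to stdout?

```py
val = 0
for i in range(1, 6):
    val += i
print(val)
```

i=1: val = 0+1 = 1
i=2: val = 1+2 = 3
i=3: val = 3+3 = 6
i=4: val = 6+4 = 10
i=5: val = 10+5 = 15

15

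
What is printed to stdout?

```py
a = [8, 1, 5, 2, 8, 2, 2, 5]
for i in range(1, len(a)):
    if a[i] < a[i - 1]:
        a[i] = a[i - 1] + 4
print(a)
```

i=1: 1<8, a[1] = 8+4 = 12 → [8, 12, 5, 2, 8, 2, 2, 5]
i=2: 5<12, a[2] = 12+4 = 16 → [8, 12, 16, 2, 8, 2, 2, 5]
i=3: 2<16, a[3] = 16+4 = 20 → [8, 12, 16, 20, 8, 2, 2, 5]
i=4: 8<20, a[4] = 20+4 = 24 → [8, 12, 16, 20, 24, 2, 2, 5]
i=5: 2<24, a[5] = 24+4 = 28 → [8, 12, 16, 20, 24, 28, 2, 5]
i=6: 2<28, a[6] = 28+4 = 32 → [8, 12, 16, 20, 24, 28, 32, 5]
i=7: 5<32, a[7] = 32+4 = 36 → [8, 12, 16, 20, 24, 28, 32, 36]

[8, 12, 16, 20, 24, 28, 32, 36]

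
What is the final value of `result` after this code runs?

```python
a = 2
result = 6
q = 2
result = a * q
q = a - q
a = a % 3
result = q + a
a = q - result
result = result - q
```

result = 2*2 = 4
q = 2-2 = 0
a = 2%3 = 2
result = 0+2 = 2
a = 0-2 = -2
result = 2-0 = 2

2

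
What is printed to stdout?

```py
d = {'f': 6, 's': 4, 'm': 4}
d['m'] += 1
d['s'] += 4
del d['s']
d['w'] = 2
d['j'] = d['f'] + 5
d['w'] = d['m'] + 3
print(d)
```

d['m'] = 4+1 = 5 → {'f': 6, 's': 4, 'm': 5}
d['s'] = 4+4 = 8 → {'f': 6, 's': 8, 'm': 5}
del 's' → {'f': 6, 'm': 5}
d['w'] = 2 → {'f': 6, 'm': 5, 'w': 2}
d['j'] = d['f']+5 = 11 → {'f': 6, 'm': 5, 'w': 2, 'j': 11}
d['w'] = d['m']+3 = 8 → {'f': 6, 'm': 5, 'w': 8, 'j': 11}

{'f': 6, 'm': 5, 'w': 8, 'j': 11}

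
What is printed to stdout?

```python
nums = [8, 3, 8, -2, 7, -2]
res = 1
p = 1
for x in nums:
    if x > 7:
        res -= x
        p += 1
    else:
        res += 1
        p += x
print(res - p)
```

x=8: >7, res = 1-8 = -7; p=2
x=3: not >7, res = (-7)+1 = -6; p=5
x=8: >7, res = (-6)-8 = -14; p=6
x=-2: not >7, res = (-14)+1 = -13; p=4
x=7: not >7, res = (-13)+1 = -12; p=11
x=-2: not >7, res = (-12)+1 = -11; p=9
res-p = (-11)-9 = -20

-20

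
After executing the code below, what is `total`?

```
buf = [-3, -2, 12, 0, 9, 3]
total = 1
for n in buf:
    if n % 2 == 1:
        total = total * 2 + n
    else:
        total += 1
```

n=-3: odd, total = 1*2+(-3) = -1
n=-2: not odd, total = (-1)+1 = 0
n=12: not odd, total = 0+1 = 1
n=0: not odd, total = 1+1 = 2
n=9: odd, total = 2*2+9 = 13
n=3: odd, total = 13*2+3 = 29

29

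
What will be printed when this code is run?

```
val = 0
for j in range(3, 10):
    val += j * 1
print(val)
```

j=3: val = 0+3*1 = 3
j=4: val = 3+4*1 = 7
j=5: val = 7+5*1 = 12
j=6: val = 12+6*1 = 18
j=7: val = 18+7*1 = 25
j=8: val = 25+8*1 = 33
j=9: val = 33+9*1 = 42

42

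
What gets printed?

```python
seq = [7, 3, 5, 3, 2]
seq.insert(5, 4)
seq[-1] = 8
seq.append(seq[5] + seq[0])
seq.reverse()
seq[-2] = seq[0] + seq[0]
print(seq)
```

[15, 8, 2, 3, 5, 30, 7]

insert 4 at 5 → [7, 3, 5, 3, 2, 4]
seq[-1] = 8 → [7, 3, 5, 3, 2, 8]
append seq[5]+seq[0] = 8+7 = 15 → [7, 3, 5, 3, 2, 8, 15]
reverse → [15, 8, 2, 3, 5, 3, 7]
seq[-2] = seq[0]+seq[0] = 15+15 = 30 → [15, 8, 2, 3, 5, 30, 7]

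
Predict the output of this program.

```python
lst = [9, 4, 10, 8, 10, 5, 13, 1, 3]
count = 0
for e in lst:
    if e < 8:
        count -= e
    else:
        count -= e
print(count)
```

-63

e=9: not <8, count = 0-9 = -9
e=4: <8, count = (-9)-4 = -13
e=10: not <8, count = (-13)-10 = -23
e=8: not <8, count = (-23)-8 = -31
e=10: not <8, count = (-31)-10 = -41
e=5: <8, count = (-41)-5 = -46
e=13: not <8, count = (-46)-13 = -59
e=1: <8, count = (-59)-1 = -60
e=3: <8, count = (-60)-3 = -63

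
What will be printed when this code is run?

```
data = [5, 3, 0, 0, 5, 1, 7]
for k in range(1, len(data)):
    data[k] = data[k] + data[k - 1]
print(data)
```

k=1: data[1] = 3+5 = 8 → [5, 8, 0, 0, 5, 1, 7]
k=2: data[2] = 0+8 = 8 → [5, 8, 8, 0, 5, 1, 7]
k=3: data[3] = 0+8 = 8 → [5, 8, 8, 8, 5, 1, 7]
k=4: data[4] = 5+8 = 13 → [5, 8, 8, 8, 13, 1, 7]
k=5: data[5] = 1+13 = 14 → [5, 8, 8, 8, 13, 14, 7]
k=6: data[6] = 7+14 = 21 → [5, 8, 8, 8, 13, 14, 21]

[5, 8, 8, 8, 13, 14, 21]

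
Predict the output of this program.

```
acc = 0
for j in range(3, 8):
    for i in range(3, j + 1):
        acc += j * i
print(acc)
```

j=3,i=3: acc = 0+9 = 9
j=4,i=3: acc = 9+12 = 21
j=4,i=4: acc = 21+16 = 37
j=5,i=3: acc = 37+15 = 52
j=5,i=4: acc = 52+20 = 72
j=5,i=5: acc = 72+25 = 97
j=6,i=3: acc = 97+18 = 115
j=6,i=4: acc = 115+24 = 139
j=6,i=5: acc = 139+30 = 169
j=6,i=6: acc = 169+36 = 205
j=7,i=3: acc = 205+21 = 226
j=7,i=4: acc = 226+28 = 254
j=7,i=5: acc = 254+35 = 289
j=7,i=6: acc = 289+42 = 331
j=7,i=7: acc = 331+49 = 380

380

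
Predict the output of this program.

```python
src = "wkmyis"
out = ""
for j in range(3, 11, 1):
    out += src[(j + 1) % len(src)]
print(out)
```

iswkmyis

j=3: add src[4]='i' → 'i'
j=4: add src[5]='s' → 'is'
j=5: add src[0]='w' → 'isw'
j=6: add src[1]='k' → 'iswk'
j=7: add src[2]='m' → 'iswkm'
j=8: add src[3]='y' → 'iswkmy'
j=9: add src[4]='i' → 'iswkmyi'
j=10: add src[5]='s' → 'iswkmyis'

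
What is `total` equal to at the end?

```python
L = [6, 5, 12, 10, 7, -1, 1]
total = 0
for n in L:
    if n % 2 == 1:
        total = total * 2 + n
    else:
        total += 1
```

99

n=6: not odd, total = 0+1 = 1
n=5: odd, total = 1*2+5 = 7
n=12: not odd, total = 7+1 = 8
n=10: not odd, total = 8+1 = 9
n=7: odd, total = 9*2+7 = 25
n=-1: odd, total = 25*2+(-1) = 49
n=1: odd, total = 49*2+1 = 99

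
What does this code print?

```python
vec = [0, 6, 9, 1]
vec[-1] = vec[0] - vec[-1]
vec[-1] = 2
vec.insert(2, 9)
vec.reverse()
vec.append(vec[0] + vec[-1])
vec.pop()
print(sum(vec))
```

vec[-1] = vec[0]-vec[-1] = 0-1 = -1 → [0, 6, 9, -1]
vec[-1] = 2 → [0, 6, 9, 2]
insert 9 at 2 → [0, 6, 9, 9, 2]
reverse → [2, 9, 9, 6, 0]
append vec[0]+vec[-1] = 2+0 = 2 → [2, 9, 9, 6, 0, 2]
pop() removes 2 → [2, 9, 9, 6, 0]
sum = 26

26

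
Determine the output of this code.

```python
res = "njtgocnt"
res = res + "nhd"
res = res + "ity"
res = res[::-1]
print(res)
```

ytidhntncogtjn

+ 'nhd' → 'njtgocntnhd'
+ 'ity' → 'njtgocntnhdity'
reverse → 'ytidhntncogtjn'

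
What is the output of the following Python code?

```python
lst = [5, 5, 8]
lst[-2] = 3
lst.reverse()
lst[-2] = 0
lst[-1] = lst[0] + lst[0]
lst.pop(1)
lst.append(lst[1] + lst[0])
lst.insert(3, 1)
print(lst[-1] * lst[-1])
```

1

lst[-2] = 3 → [5, 3, 8]
reverse → [8, 3, 5]
lst[-2] = 0 → [8, 0, 5]
lst[-1] = lst[0]+lst[0] = 8+8 = 16 → [8, 0, 16]
pop(1) removes 0 → [8, 16]
append lst[1]+lst[0] = 16+8 = 24 → [8, 16, 24]
insert 1 at 3 → [8, 16, 24, 1]
lst[-1]*lst[-1] = 1*1 = 1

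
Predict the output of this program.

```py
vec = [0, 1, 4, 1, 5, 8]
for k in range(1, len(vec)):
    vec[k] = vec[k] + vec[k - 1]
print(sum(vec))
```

42

k=1: vec[1] = 1+0 = 1 → [0, 1, 4, 1, 5, 8]
k=2: vec[2] = 4+1 = 5 → [0, 1, 5, 1, 5, 8]
k=3: vec[3] = 1+5 = 6 → [0, 1, 5, 6, 5, 8]
k=4: vec[4] = 5+6 = 11 → [0, 1, 5, 6, 11, 8]
k=5: vec[5] = 8+11 = 19 → [0, 1, 5, 6, 11, 19]
sum = 42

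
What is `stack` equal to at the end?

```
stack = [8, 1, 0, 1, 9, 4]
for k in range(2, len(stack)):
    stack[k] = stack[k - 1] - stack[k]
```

[8, 1, 1, 0, -9, -13]

k=2: stack[2] = 1-0 = 1 → [8, 1, 1, 1, 9, 4]
k=3: stack[3] = 1-1 = 0 → [8, 1, 1, 0, 9, 4]
k=4: stack[4] = 0-9 = -9 → [8, 1, 1, 0, -9, 4]
k=5: stack[5] = (-9)-4 = -13 → [8, 1, 1, 0, -9, -13]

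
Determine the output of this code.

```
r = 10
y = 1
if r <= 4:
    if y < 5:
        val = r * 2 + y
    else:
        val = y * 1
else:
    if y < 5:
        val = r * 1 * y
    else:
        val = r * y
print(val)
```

r=10, y=1
r <= 4 is False; y < 5 is True
→ val = r * 1 * y = 10

10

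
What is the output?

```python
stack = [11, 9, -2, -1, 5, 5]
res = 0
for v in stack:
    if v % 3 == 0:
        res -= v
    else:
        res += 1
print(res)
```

-4

v=11: not %3==0, res = 0+1 = 1
v=9: %3==0, res = 1-9 = -8
v=-2: not %3==0, res = (-8)+1 = -7
v=-1: not %3==0, res = (-7)+1 = -6
v=5: not %3==0, res = (-6)+1 = -5
v=5: not %3==0, res = (-5)+1 = -4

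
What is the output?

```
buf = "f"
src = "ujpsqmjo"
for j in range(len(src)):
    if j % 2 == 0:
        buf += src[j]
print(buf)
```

fupqj

j=0: add 'u' → 'fu'
j=1: skip
j=2: add 'p' → 'fup'
j=3: skip
j=4: add 'q' → 'fupq'
j=5: skip
j=6: add 'j' → 'fupqj'
j=7: skip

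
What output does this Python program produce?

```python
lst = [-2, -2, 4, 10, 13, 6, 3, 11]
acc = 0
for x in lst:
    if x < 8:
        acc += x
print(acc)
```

9

x=-2: <8, acc = 0+(-2) = -2
x=-2: <8, acc = (-2)+(-2) = -4
x=4: <8, acc = (-4)+4 = 0
x=10: not <8
x=13: not <8
x=6: <8, acc = 0+6 = 6
x=3: <8, acc = 6+3 = 9
x=11: not <8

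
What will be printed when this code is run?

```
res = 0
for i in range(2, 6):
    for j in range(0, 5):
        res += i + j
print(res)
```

110

i=2,j=0: res = 0+2 = 2
i=2,j=1: res = 2+3 = 5
i=2,j=2: res = 5+4 = 9
i=2,j=3: res = 9+5 = 14
i=2,j=4: res = 14+6 = 20
i=3,j=0: res = 20+3 = 23
i=3,j=1: res = 23+4 = 27
i=3,j=2: res = 27+5 = 32
i=3,j=3: res = 32+6 = 38
i=3,j=4: res = 38+7 = 45
i=4,j=0: res = 45+4 = 49
i=4,j=1: res = 49+5 = 54
i=4,j=2: res = 54+6 = 60
i=4,j=3: res = 60+7 = 67
i=4,j=4: res = 67+8 = 75
i=5,j=0: res = 75+5 = 80
i=5,j=1: res = 80+6 = 86
i=5,j=2: res = 86+7 = 93
i=5,j=3: res = 93+8 = 101
i=5,j=4: res = 101+9 = 110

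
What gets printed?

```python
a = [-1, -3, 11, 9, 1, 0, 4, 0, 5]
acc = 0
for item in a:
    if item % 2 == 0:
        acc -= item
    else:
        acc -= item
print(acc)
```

-26

item=-1: not even, acc = 0-(-1) = 1
item=-3: not even, acc = 1-(-3) = 4
item=11: not even, acc = 4-11 = -7
item=9: not even, acc = (-7)-9 = -16
item=1: not even, acc = (-16)-1 = -17
item=0: even, acc = (-17)-0 = -17
item=4: even, acc = (-17)-4 = -21
item=0: even, acc = (-21)-0 = -21
item=5: not even, acc = (-21)-5 = -26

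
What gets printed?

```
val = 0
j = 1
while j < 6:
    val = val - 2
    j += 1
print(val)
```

j=1: val = 0-2 = -2
j=2: val = (-2)-2 = -4
j=3: val = (-4)-2 = -6
j=4: val = (-6)-2 = -8
j=5: val = (-8)-2 = -10

-10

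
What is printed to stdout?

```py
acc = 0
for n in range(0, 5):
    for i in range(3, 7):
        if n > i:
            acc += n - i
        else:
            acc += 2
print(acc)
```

n=0,i=3: not 0>3, acc = 0+2 = 2
n=0,i=4: not 0>4, acc = 2+2 = 4
n=0,i=5: not 0>5, acc = 4+2 = 6
n=0,i=6: not 0>6, acc = 6+2 = 8
n=1,i=3: not 1>3, acc = 8+2 = 10
n=1,i=4: not 1>4, acc = 10+2 = 12
n=1,i=5: not 1>5, acc = 12+2 = 14
n=1,i=6: not 1>6, acc = 14+2 = 16
n=2,i=3: not 2>3, acc = 16+2 = 18
n=2,i=4: not 2>4, acc = 18+2 = 20
n=2,i=5: not 2>5, acc = 20+2 = 22
n=2,i=6: not 2>6, acc = 22+2 = 24
n=3,i=3: not 3>3, acc = 24+2 = 26
n=3,i=4: not 3>4, acc = 26+2 = 28
n=3,i=5: not 3>5, acc = 28+2 = 30
n=3,i=6: not 3>6, acc = 30+2 = 32
n=4,i=3: 4>3, acc = 32+1 = 33
n=4,i=4: not 4>4, acc = 33+2 = 35
n=4,i=5: not 4>5, acc = 35+2 = 37
n=4,i=6: not 4>6, acc = 37+2 = 39

39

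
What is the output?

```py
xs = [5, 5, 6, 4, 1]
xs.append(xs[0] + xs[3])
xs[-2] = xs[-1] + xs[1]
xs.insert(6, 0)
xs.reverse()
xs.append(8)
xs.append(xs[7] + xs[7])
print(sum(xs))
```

append xs[0]+xs[3] = 5+4 = 9 → [5, 5, 6, 4, 1, 9]
xs[-2] = xs[-1]+xs[1] = 9+5 = 14 → [5, 5, 6, 4, 14, 9]
insert 0 at 6 → [5, 5, 6, 4, 14, 9, 0]
reverse → [0, 9, 14, 4, 6, 5, 5]
append 8 → [0, 9, 14, 4, 6, 5, 5, 8]
append xs[7]+xs[7] = 8+8 = 16 → [0, 9, 14, 4, 6, 5, 5, 8, 16]
sum = 67

67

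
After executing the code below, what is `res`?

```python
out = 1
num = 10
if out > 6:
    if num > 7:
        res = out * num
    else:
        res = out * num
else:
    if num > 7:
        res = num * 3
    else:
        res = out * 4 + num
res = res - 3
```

27

out=1, num=10
out > 6 is False; num > 7 is True
→ res = num * 3 = 30
res = 30-3 = 27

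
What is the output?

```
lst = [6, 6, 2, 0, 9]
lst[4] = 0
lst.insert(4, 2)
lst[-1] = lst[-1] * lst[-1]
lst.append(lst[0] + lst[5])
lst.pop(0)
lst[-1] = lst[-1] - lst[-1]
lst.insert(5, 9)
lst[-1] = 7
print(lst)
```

[6, 2, 0, 2, 0, 9, 7]

lst[4] = 0 → [6, 6, 2, 0, 0]
insert 2 at 4 → [6, 6, 2, 0, 2, 0]
lst[-1] = lst[-1]*lst[-1] = 0*0 = 0 → [6, 6, 2, 0, 2, 0]
append lst[0]+lst[5] = 6+0 = 6 → [6, 6, 2, 0, 2, 0, 6]
pop(0) removes 6 → [6, 2, 0, 2, 0, 6]
lst[-1] = lst[-1]-lst[-1] = 6-6 = 0 → [6, 2, 0, 2, 0, 0]
insert 9 at 5 → [6, 2, 0, 2, 0, 9, 0]
lst[-1] = 7 → [6, 2, 0, 2, 0, 9, 7]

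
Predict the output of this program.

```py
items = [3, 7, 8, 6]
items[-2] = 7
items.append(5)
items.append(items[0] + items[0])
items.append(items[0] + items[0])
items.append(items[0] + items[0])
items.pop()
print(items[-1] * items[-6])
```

42

items[-2] = 7 → [3, 7, 7, 6]
append 5 → [3, 7, 7, 6, 5]
append items[0]+items[0] = 3+3 = 6 → [3, 7, 7, 6, 5, 6]
append items[0]+items[0] = 3+3 = 6 → [3, 7, 7, 6, 5, 6, 6]
append items[0]+items[0] = 3+3 = 6 → [3, 7, 7, 6, 5, 6, 6, 6]
pop() removes 6 → [3, 7, 7, 6, 5, 6, 6]
items[-1]*items[-6] = 6*7 = 42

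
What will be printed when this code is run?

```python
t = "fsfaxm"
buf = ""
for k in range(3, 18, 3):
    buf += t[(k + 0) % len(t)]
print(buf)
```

afafa

k=3: add t[3]='a' → 'a'
k=6: add t[0]='f' → 'af'
k=9: add t[3]='a' → 'afa'
k=12: add t[0]='f' → 'afaf'
k=15: add t[3]='a' → 'afafa'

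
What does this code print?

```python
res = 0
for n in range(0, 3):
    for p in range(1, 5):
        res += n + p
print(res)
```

42

n=0,p=1: res = 0+1 = 1
n=0,p=2: res = 1+2 = 3
n=0,p=3: res = 3+3 = 6
n=0,p=4: res = 6+4 = 10
n=1,p=1: res = 10+2 = 12
n=1,p=2: res = 12+3 = 15
n=1,p=3: res = 15+4 = 19
n=1,p=4: res = 19+5 = 24
n=2,p=1: res = 24+3 = 27
n=2,p=2: res = 27+4 = 31
n=2,p=3: res = 31+5 = 36
n=2,p=4: res = 36+6 = 42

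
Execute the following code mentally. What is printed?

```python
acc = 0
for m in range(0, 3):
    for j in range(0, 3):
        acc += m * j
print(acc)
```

9

m=0,j=0: acc = 0+0 = 0
m=0,j=1: acc = 0+0 = 0
m=0,j=2: acc = 0+0 = 0
m=1,j=0: acc = 0+0 = 0
m=1,j=1: acc = 0+1 = 1
m=1,j=2: acc = 1+2 = 3
m=2,j=0: acc = 3+0 = 3
m=2,j=1: acc = 3+2 = 5
m=2,j=2: acc = 5+4 = 9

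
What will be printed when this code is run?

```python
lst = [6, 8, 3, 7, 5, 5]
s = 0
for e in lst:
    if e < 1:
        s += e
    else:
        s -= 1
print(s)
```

e=6: not <1, s = 0-1 = -1
e=8: not <1, s = (-1)-1 = -2
e=3: not <1, s = (-2)-1 = -3
e=7: not <1, s = (-3)-1 = -4
e=5: not <1, s = (-4)-1 = -5
e=5: not <1, s = (-5)-1 = -6

-6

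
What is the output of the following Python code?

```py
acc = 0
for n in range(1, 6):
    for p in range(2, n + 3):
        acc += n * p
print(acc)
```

280

n=1,p=2: acc = 0+2 = 2
n=1,p=3: acc = 2+3 = 5
n=2,p=2: acc = 5+4 = 9
n=2,p=3: acc = 9+6 = 15
n=2,p=4: acc = 15+8 = 23
n=3,p=2: acc = 23+6 = 29
n=3,p=3: acc = 29+9 = 38
n=3,p=4: acc = 38+12 = 50
n=3,p=5: acc = 50+15 = 65
n=4,p=2: acc = 65+8 = 73
n=4,p=3: acc = 73+12 = 85
n=4,p=4: acc = 85+16 = 101
n=4,p=5: acc = 101+20 = 121
n=4,p=6: acc = 121+24 = 145
n=5,p=2: acc = 145+10 = 155
n=5,p=3: acc = 155+15 = 170
n=5,p=4: acc = 170+20 = 190
n=5,p=5: acc = 190+25 = 215
n=5,p=6: acc = 215+30 = 245
n=5,p=7: acc = 245+35 = 280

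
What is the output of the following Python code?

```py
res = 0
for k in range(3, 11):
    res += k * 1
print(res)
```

52

k=3: res = 0+3*1 = 3
k=4: res = 3+4*1 = 7
k=5: res = 7+5*1 = 12
k=6: res = 12+6*1 = 18
k=7: res = 18+7*1 = 25
k=8: res = 25+8*1 = 33
k=9: res = 33+9*1 = 42
k=10: res = 42+10*1 = 52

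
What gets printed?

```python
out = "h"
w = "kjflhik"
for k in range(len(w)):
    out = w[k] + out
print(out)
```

k=0: prepend 'k' → 'kh'
k=1: prepend 'j' → 'jkh'
k=2: prepend 'f' → 'fjkh'
k=3: prepend 'l' → 'lfjkh'
k=4: prepend 'h' → 'hlfjkh'
k=5: prepend 'i' → 'ihlfjkh'
k=6: prepend 'k' → 'kihlfjkh'

kihlfjkh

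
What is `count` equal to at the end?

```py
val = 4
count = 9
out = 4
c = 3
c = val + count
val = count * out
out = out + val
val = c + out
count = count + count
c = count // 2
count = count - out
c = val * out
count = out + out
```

80

c = 4+9 = 13
val = 9*4 = 36
out = 4+36 = 40
val = 13+40 = 53
count = 9+9 = 18
c = 18//2 = 9
count = 18-40 = -22
c = 53*40 = 2120
count = 40+40 = 80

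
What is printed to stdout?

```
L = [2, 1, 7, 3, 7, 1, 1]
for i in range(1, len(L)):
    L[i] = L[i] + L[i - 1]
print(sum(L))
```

91

i=1: L[1] = 1+2 = 3 → [2, 3, 7, 3, 7, 1, 1]
i=2: L[2] = 7+3 = 10 → [2, 3, 10, 3, 7, 1, 1]
i=3: L[3] = 3+10 = 13 → [2, 3, 10, 13, 7, 1, 1]
i=4: L[4] = 7+13 = 20 → [2, 3, 10, 13, 20, 1, 1]
i=5: L[5] = 1+20 = 21 → [2, 3, 10, 13, 20, 21, 1]
i=6: L[6] = 1+21 = 22 → [2, 3, 10, 13, 20, 21, 22]
sum = 91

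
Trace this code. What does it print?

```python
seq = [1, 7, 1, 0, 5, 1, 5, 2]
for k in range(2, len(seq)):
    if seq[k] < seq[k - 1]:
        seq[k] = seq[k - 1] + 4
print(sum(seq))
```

k=2: 1<7, seq[2] = 7+4 = 11 → [1, 7, 11, 0, 5, 1, 5, 2]
k=3: 0<11, seq[3] = 11+4 = 15 → [1, 7, 11, 15, 5, 1, 5, 2]
k=4: 5<15, seq[4] = 15+4 = 19 → [1, 7, 11, 15, 19, 1, 5, 2]
k=5: 1<19, seq[5] = 19+4 = 23 → [1, 7, 11, 15, 19, 23, 5, 2]
k=6: 5<23, seq[6] = 23+4 = 27 → [1, 7, 11, 15, 19, 23, 27, 2]
k=7: 2<27, seq[7] = 27+4 = 31 → [1, 7, 11, 15, 19, 23, 27, 31]
sum = 134

134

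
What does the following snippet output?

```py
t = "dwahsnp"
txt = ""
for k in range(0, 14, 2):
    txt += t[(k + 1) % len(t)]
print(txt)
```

k=0: add t[1]='w' → 'w'
k=2: add t[3]='h' → 'wh'
k=4: add t[5]='n' → 'whn'
k=6: add t[0]='d' → 'whnd'
k=8: add t[2]='a' → 'whnda'
k=10: add t[4]='s' → 'whndas'
k=12: add t[6]='p' → 'whndasp'

whndasp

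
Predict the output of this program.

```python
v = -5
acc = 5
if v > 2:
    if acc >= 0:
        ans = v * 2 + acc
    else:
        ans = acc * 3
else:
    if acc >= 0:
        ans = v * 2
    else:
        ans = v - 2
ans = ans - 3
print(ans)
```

v=-5, acc=5
v > 2 is False; acc >= 0 is True
→ ans = v * 2 = -10
ans = (-10)-3 = -13

-13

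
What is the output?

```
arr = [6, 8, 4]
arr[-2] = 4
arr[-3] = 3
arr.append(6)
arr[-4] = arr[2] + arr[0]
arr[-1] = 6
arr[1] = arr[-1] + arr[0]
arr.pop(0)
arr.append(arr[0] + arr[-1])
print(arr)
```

[13, 4, 6, 19]

arr[-2] = 4 → [6, 4, 4]
arr[-3] = 3 → [3, 4, 4]
append 6 → [3, 4, 4, 6]
arr[-4] = arr[2]+arr[0] = 4+3 = 7 → [7, 4, 4, 6]
arr[-1] = 6 → [7, 4, 4, 6]
arr[1] = arr[-1]+arr[0] = 6+7 = 13 → [7, 13, 4, 6]
pop(0) removes 7 → [13, 4, 6]
append arr[0]+arr[-1] = 13+6 = 19 → [13, 4, 6, 19]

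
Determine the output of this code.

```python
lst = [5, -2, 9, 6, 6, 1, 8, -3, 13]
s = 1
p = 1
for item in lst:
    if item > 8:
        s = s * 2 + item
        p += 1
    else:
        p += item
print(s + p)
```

item=5: not >8; p=6
item=-2: not >8; p=4
item=9: >8, s = 1*2+9 = 11; p=5
item=6: not >8; p=11
item=6: not >8; p=17
item=1: not >8; p=18
item=8: not >8; p=26
item=-3: not >8; p=23
item=13: >8, s = 11*2+13 = 35; p=24
s+p = 35+24 = 59

59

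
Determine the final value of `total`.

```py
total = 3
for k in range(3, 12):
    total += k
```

66

k=3: total = 3+3 = 6
k=4: total = 6+4 = 10
k=5: total = 10+5 = 15
k=6: total = 15+6 = 21
k=7: total = 21+7 = 28
k=8: total = 28+8 = 36
k=9: total = 36+9 = 45
k=10: total = 45+10 = 55
k=11: total = 55+11 = 66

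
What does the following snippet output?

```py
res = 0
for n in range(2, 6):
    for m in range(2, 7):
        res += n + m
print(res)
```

n=2,m=2: res = 0+4 = 4
n=2,m=3: res = 4+5 = 9
n=2,m=4: res = 9+6 = 15
n=2,m=5: res = 15+7 = 22
n=2,m=6: res = 22+8 = 30
n=3,m=2: res = 30+5 = 35
n=3,m=3: res = 35+6 = 41
n=3,m=4: res = 41+7 = 48
n=3,m=5: res = 48+8 = 56
n=3,m=6: res = 56+9 = 65
n=4,m=2: res = 65+6 = 71
n=4,m=3: res = 71+7 = 78
n=4,m=4: res = 78+8 = 86
n=4,m=5: res = 86+9 = 95
n=4,m=6: res = 95+10 = 105
n=5,m=2: res = 105+7 = 112
n=5,m=3: res = 112+8 = 120
n=5,m=4: res = 120+9 = 129
n=5,m=5: res = 129+10 = 139
n=5,m=6: res = 139+11 = 150

150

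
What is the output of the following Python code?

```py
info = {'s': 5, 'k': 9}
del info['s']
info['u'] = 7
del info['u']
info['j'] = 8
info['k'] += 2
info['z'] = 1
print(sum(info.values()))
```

20

del 's' → {'k': 9}
info['u'] = 7 → {'k': 9, 'u': 7}
del 'u' → {'k': 9}
info['j'] = 8 → {'k': 9, 'j': 8}
info['k'] = 9+2 = 11 → {'k': 11, 'j': 8}
info['z'] = 1 → {'k': 11, 'j': 8, 'z': 1}
sum of values = 20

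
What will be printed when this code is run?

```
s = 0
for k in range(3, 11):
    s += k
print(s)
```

k=3: s = 0+3 = 3
k=4: s = 3+4 = 7
k=5: s = 7+5 = 12
k=6: s = 12+6 = 18
k=7: s = 18+7 = 25
k=8: s = 25+8 = 33
k=9: s = 33+9 = 42
k=10: s = 42+10 = 52

52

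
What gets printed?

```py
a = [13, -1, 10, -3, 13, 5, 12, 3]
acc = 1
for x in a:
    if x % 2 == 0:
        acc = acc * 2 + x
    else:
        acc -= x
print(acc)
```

-45

x=13: not even, acc = 1-13 = -12
x=-1: not even, acc = (-12)-(-1) = -11
x=10: even, acc = (-11)*2+10 = -12
x=-3: not even, acc = (-12)-(-3) = -9
x=13: not even, acc = (-9)-13 = -22
x=5: not even, acc = (-22)-5 = -27
x=12: even, acc = (-27)*2+12 = -42
x=3: not even, acc = (-42)-3 = -45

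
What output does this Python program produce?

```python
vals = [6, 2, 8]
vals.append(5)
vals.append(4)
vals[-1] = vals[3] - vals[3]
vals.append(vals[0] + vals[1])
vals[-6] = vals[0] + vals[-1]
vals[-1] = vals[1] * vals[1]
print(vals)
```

[14, 2, 8, 5, 0, 4]

append 5 → [6, 2, 8, 5]
append 4 → [6, 2, 8, 5, 4]
vals[-1] = vals[3]-vals[3] = 5-5 = 0 → [6, 2, 8, 5, 0]
append vals[0]+vals[1] = 6+2 = 8 → [6, 2, 8, 5, 0, 8]
vals[-6] = vals[0]+vals[-1] = 6+8 = 14 → [14, 2, 8, 5, 0, 8]
vals[-1] = vals[1]*vals[1] = 2*2 = 4 → [14, 2, 8, 5, 0, 4]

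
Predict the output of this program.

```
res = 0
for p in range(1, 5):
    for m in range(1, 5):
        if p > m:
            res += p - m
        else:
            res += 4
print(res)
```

50

p=1,m=1: not 1>1, res = 0+4 = 4
p=1,m=2: not 1>2, res = 4+4 = 8
p=1,m=3: not 1>3, res = 8+4 = 12
p=1,m=4: not 1>4, res = 12+4 = 16
p=2,m=1: 2>1, res = 16+1 = 17
p=2,m=2: not 2>2, res = 17+4 = 21
p=2,m=3: not 2>3, res = 21+4 = 25
p=2,m=4: not 2>4, res = 25+4 = 29
p=3,m=1: 3>1, res = 29+2 = 31
p=3,m=2: 3>2, res = 31+1 = 32
p=3,m=3: not 3>3, res = 32+4 = 36
p=3,m=4: not 3>4, res = 36+4 = 40
p=4,m=1: 4>1, res = 40+3 = 43
p=4,m=2: 4>2, res = 43+2 = 45
p=4,m=3: 4>3, res = 45+1 = 46
p=4,m=4: not 4>4, res = 46+4 = 50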